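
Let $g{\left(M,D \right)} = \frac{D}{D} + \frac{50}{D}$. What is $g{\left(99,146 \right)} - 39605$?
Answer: $- \frac{2891067}{73} \approx -39604.0$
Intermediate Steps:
$g{\left(M,D \right)} = 1 + \frac{50}{D}$
$g{\left(99,146 \right)} - 39605 = \frac{50 + 146}{146} - 39605 = \frac{1}{146} \cdot 196 - 39605 = \frac{98}{73} - 39605 = - \frac{2891067}{73}$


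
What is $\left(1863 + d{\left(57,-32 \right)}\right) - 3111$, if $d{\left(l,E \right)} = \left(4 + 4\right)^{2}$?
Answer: $-1184$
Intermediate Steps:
$d{\left(l,E \right)} = 64$ ($d{\left(l,E \right)} = 8^{2} = 64$)
$\left(1863 + d{\left(57,-32 \right)}\right) - 3111 = \left(1863 + 64\right) - 3111 = 1927 - 3111 = -1184$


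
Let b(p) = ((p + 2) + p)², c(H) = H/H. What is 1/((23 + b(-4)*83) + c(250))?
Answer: 1/3012 ≈ 0.00033201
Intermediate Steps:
c(H) = 1
b(p) = (2 + 2*p)² (b(p) = ((2 + p) + p)² = (2 + 2*p)²)
1/((23 + b(-4)*83) + c(250)) = 1/((23 + (4*(1 - 4)²)*83) + 1) = 1/((23 + (4*(-3)²)*83) + 1) = 1/((23 + (4*9)*83) + 1) = 1/((23 + 36*83) + 1) = 1/((23 + 2988) + 1) = 1/(3011 + 1) = 1/3012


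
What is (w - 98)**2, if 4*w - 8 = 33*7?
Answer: 23409/16 ≈ 1463.1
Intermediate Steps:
w = 239/4 (w = 2 + (33*7)/4 = 2 + (1/4)*231 = 2 + 231/4 = 239/4 ≈ 59.750)
(w - 98)**2 = (239/4 - 98)**2 = (-153/4)**2 = 23409/16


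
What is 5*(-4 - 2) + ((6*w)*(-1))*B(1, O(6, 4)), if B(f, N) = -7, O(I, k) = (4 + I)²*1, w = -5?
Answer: -240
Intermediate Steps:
O(I, k) = (4 + I)²
5*(-4 - 2) + ((6*w)*(-1))*B(1, O(6, 4)) = 5*(-4 - 2) + ((6*(-5))*(-1))*(-7) = 5*(-6) - 30*(-1)*(-7) = -30 + 30*(-7) = -30 - 210 = -240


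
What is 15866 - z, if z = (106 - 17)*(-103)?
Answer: 25033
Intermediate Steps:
z = -9167 (z = 89*(-103) = -9167)
15866 - z = 15866 - 1*(-9167) = 15866 + 9167 = 25033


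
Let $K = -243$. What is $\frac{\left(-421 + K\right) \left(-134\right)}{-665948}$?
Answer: $- \frac{22244}{166487} \approx -0.13361$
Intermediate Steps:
$\frac{\left(-421 + K\right) \left(-134\right)}{-665948} = \frac{\left(-421 - 243\right) \left(-134\right)}{-665948} = \left(-664\right) \left(-134\right) \left(- \frac{1}{665948}\right) = 88976 \left(- \frac{1}{665948}\right) = - \frac{22244}{166487}$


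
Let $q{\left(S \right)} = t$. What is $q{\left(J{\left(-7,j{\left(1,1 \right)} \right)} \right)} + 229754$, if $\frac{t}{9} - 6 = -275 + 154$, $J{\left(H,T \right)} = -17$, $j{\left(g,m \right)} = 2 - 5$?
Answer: $228719$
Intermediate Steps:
$j{\left(g,m \right)} = -3$
$t = -1035$ ($t = 54 + 9 \left(-275 + 154\right) = 54 + 9 \left(-121\right) = 54 - 1089 = -1035$)
$q{\left(S \right)} = -1035$
$q{\left(J{\left(-7,j{\left(1,1 \right)} \right)} \right)} + 229754 = -1035 + 229754 = 228719$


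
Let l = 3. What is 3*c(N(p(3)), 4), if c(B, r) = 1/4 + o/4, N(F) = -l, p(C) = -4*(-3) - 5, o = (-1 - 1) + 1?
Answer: 0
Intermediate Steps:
o = -1 (o = -2 + 1 = -1)
p(C) = 7 (p(C) = 12 - 5 = 7)
N(F) = -3 (N(F) = -1*3 = -3)
c(B, r) = 0 (c(B, r) = 1/4 - 1/4 = 1*(¼) - 1*¼ = ¼ - ¼ = 0)
3*c(N(p(3)), 4) = 3*0 = 0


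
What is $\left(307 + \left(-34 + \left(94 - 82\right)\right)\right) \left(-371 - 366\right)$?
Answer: $-210045$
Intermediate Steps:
$\left(307 + \left(-34 + \left(94 - 82\right)\right)\right) \left(-371 - 366\right) = \left(307 + \left(-34 + 12\right)\right) \left(-737\right) = \left(307 - 22\right) \left(-737\right) = 285 \left(-737\right) = -210045$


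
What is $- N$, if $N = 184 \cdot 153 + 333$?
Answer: $-28485$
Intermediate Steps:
$N = 28485$ ($N = 28152 + 333 = 28485$)
$- N = \left(-1\right) 28485 = -28485$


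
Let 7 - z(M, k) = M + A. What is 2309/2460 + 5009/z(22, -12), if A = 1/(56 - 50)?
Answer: -73722721/223860 ≈ -329.33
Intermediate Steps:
A = ⅙ (A = 1/6 = ⅙ ≈ 0.16667)
z(M, k) = 41/6 - M (z(M, k) = 7 - (M + ⅙) = 7 - (⅙ + M) = 7 + (-⅙ - M) = 41/6 - M)
2309/2460 + 5009/z(22, -12) = 2309/2460 + 5009/(41/6 - 1*22) = 2309*(1/2460) + 5009/(41/6 - 22) = 2309/2460 + 5009/(-91/6) = 2309/2460 + 5009*(-6/91) = 2309/2460 - 30054/91 = -73722721/223860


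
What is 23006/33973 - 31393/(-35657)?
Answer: 1886839331/1211375261 ≈ 1.5576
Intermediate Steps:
23006/33973 - 31393/(-35657) = 23006*(1/33973) - 31393*(-1/35657) = 23006/33973 + 31393/35657 = 1886839331/1211375261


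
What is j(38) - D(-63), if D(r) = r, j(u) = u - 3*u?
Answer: -13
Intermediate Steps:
j(u) = -2*u
j(38) - D(-63) = -2*38 - 1*(-63) = -76 + 63 = -13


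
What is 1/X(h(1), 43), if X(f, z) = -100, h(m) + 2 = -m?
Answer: -1/100 ≈ -0.010000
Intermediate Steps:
h(m) = -2 - m
1/X(h(1), 43) = 1/(-100) = -1/100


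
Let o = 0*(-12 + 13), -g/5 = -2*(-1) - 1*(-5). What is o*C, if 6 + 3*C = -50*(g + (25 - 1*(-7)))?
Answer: 0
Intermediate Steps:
g = -35 (g = -5*(-2*(-1) - 1*(-5)) = -5*(2 + 5) = -5*7 = -35)
C = 48 (C = -2 + (-50*(-35 + (25 - 1*(-7))))/3 = -2 + (-50*(-35 + (25 + 7)))/3 = -2 + (-50*(-35 + 32))/3 = -2 + (-50*(-3))/3 = -2 + (⅓)*150 = -2 + 50 = 48)
o = 0 (o = 0*1 = 0)
o*C = 0*48 = 0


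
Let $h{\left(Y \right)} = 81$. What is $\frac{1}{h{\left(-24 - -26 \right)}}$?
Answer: $\frac{1}{81} \approx 0.012346$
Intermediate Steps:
$\frac{1}{h{\left(-24 - -26 \right)}} = \frac{1}{81}$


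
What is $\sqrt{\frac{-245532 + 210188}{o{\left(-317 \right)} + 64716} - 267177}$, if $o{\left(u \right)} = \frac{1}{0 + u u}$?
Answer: $\frac{i \sqrt{451981157280411612867145}}{1300649225} \approx 516.89 i$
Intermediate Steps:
$o{\left(u \right)} = \frac{1}{u^{2}}$ ($o{\left(u \right)} = \frac{1}{0 + u^{2}} = \frac{1}{u^{2}}$)
$\sqrt{\frac{-245532 + 210188}{o{\left(-317 \right)} + 64716} - 267177} = \sqrt{\frac{-245532 + 210188}{\frac{1}{100489} + 64716} - 267177} = \sqrt{- \frac{35344}{\frac{1}{100489} + 64716} - 267177} = \sqrt{- \frac{35344}{\frac{6503246125}{100489}} - 267177} = \sqrt{\left(-35344\right) \frac{100489}{6503246125} - 267177} = \sqrt{- \frac{3551683216}{6503246125} - 267177} = \sqrt{- \frac{1737521341622341}{6503246125}} = \frac{i \sqrt{451981157280411612867145}}{1300649225}$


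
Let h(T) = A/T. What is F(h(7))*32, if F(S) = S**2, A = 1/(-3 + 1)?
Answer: 8/49 ≈ 0.16327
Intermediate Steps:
A = -1/2 (A = 1/(-2) = -1/2 ≈ -0.50000)
h(T) = -1/(2*T)
F(h(7))*32 = (-1/2/7)**2*32 = (-1/2*1/7)**2*32 = (-1/14)**2*32 = (1/196)*32 = 8/49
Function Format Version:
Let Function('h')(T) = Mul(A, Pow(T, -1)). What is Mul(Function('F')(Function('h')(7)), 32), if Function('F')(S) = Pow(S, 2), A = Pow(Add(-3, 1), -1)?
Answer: Rational(8, 49) ≈ 0.16327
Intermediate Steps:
A = Rational(-1, 2) (A = Pow(-2, -1) = Rational(-1, 2) ≈ -0.50000)
Function('h')(T) = Mul(Rational(-1, 2), Pow(T, -1))
Mul(Function('F')(Function('h')(7)), 32) = Mul(Pow(Mul(Rational(-1, 2), Pow(7, -1)), 2), 32) = Mul(Pow(Mul(Rational(-1, 2), Rational(1, 7)), 2), 32) = Mul(Pow(Rational(-1, 14), 2), 32) = Mul(Rational(1, 196), 32) = Rational(8, 49)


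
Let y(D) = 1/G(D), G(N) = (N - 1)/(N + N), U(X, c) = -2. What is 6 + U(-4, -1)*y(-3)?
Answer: 3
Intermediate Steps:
G(N) = (-1 + N)/(2*N) (G(N) = (-1 + N)/((2*N)) = (-1 + N)*(1/(2*N)) = (-1 + N)/(2*N))
y(D) = 2*D/(-1 + D) (y(D) = 1/((-1 + D)/(2*D)) = 2*D/(-1 + D))
6 + U(-4, -1)*y(-3) = 6 - 4*(-3)/(-1 - 3) = 6 - 4*(-3)/(-4) = 6 - 4*(-3)*(-1)/4 = 6 - 2*3/2 = 6 - 3 = 3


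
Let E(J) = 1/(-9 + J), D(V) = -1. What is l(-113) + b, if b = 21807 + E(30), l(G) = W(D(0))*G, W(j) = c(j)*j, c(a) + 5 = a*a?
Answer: 448456/21 ≈ 21355.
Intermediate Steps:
c(a) = -5 + a² (c(a) = -5 + a*a = -5 + a²)
W(j) = j*(-5 + j²) (W(j) = (-5 + j²)*j = j*(-5 + j²))
l(G) = 4*G (l(G) = (-(-5 + (-1)²))*G = (-(-5 + 1))*G = (-1*(-4))*G = 4*G)
b = 457948/21 (b = 21807 + 1/(-9 + 30) = 21807 + 1/21 = 457948/21 ≈ 21807.)
l(-113) + b = 4*(-113) + 457948/21 = -452 + 457948/21 = 448456/21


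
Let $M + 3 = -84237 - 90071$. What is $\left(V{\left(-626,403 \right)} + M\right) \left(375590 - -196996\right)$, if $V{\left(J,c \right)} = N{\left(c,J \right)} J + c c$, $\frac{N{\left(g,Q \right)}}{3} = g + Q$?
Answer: $232980662712$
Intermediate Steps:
$N{\left(g,Q \right)} = 3 Q + 3 g$ ($N{\left(g,Q \right)} = 3 \left(g + Q\right) = 3 \left(Q + g\right) = 3 Q + 3 g$)
$V{\left(J,c \right)} = c^{2} + J \left(3 J + 3 c\right)$ ($V{\left(J,c \right)} = \left(3 J + 3 c\right) J + c c = J \left(3 J + 3 c\right) + c^{2} = c^{2} + J \left(3 J + 3 c\right)$)
$M = -174311$ ($M = -3 - 174308 = -174311$)
$\left(V{\left(-626,403 \right)} + M\right) \left(375590 - -196996\right) = \left(\left(403^{2} + 3 \left(-626\right) \left(-626 + 403\right)\right) - 174311\right) \left(375590 - -196996\right) = \left(\left(162409 + 3 \left(-626\right) \left(-223\right)\right) - 174311\right) \left(375590 + \left(-8362 + 205358\right)\right) = \left(\left(162409 + 418794\right) - 174311\right) \left(375590 + 196996\right) = \left(581203 - 174311\right) 572586 = 406892 \cdot 572586 = 232980662712$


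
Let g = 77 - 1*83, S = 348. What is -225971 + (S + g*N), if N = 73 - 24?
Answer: -225917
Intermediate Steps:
g = -6 (g = 77 - 83 = -6)
N = 49
-225971 + (S + g*N) = -225971 + (348 - 6*49) = -225971 + (348 - 294) = -225971 + 54 = -225917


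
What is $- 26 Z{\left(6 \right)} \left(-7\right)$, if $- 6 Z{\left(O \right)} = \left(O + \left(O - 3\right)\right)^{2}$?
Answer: $-2457$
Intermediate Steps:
$Z{\left(O \right)} = - \frac{\left(-3 + 2 O\right)^{2}}{6}$ ($Z{\left(O \right)} = - \frac{\left(O + \left(O - 3\right)\right)^{2}}{6} = - \frac{\left(O + \left(-3 + O\right)\right)^{2}}{6} = - \frac{\left(-3 + 2 O\right)^{2}}{6}$)
$- 26 Z{\left(6 \right)} \left(-7\right) = - 26 \left(- \frac{\left(-3 + 2 \cdot 6\right)^{2}}{6}\right) \left(-7\right) = - 26 \left(- \frac{\left(-3 + 12\right)^{2}}{6}\right) \left(-7\right) = - 26 \left(- \frac{9^{2}}{6}\right) \left(-7\right) = - 26 \left(\left(- \frac{1}{6}\right) 81\right) \left(-7\right) = \left(-26\right) \left(- \frac{27}{2}\right) \left(-7\right) = 351 \left(-7\right) = -2457$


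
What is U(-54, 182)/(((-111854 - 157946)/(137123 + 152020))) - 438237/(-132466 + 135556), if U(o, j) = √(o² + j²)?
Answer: -146079/1030 - 289143*√9010/134900 ≈ -345.28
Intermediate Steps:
U(o, j) = √(j² + o²)
U(-54, 182)/(((-111854 - 157946)/(137123 + 152020))) - 438237/(-132466 + 135556) = √(182² + (-54)²)/(((-111854 - 157946)/(137123 + 152020))) - 438237/(-132466 + 135556) = √(33124 + 2916)/((-269800/289143)) - 438237/3090 = √36040/((-269800*1/289143)) - 438237*1/3090 = (2*√9010)/(-269800/289143) - 146079/1030 = (2*√9010)*(-289143/269800) - 146079/1030 = -289143*√9010/134900 - 146079/1030 = -146079/1030 - 289143*√9010/134900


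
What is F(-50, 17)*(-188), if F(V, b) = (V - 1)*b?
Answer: 162996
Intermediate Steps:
F(V, b) = b*(-1 + V) (F(V, b) = (-1 + V)*b = b*(-1 + V))
F(-50, 17)*(-188) = (17*(-1 - 50))*(-188) = (17*(-51))*(-188) = -867*(-188) = 162996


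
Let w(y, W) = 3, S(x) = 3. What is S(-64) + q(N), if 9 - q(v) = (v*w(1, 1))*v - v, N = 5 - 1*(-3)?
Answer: -172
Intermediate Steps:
N = 8 (N = 5 + 3 = 8)
q(v) = 9 + v - 3*v² (q(v) = 9 - ((v*3)*v - v) = 9 - ((3*v)*v - v) = 9 - (3*v² - v) = 9 - (-v + 3*v²) = 9 + (v - 3*v²) = 9 + v - 3*v²)
S(-64) + q(N) = 3 + (9 + 8 - 3*8²) = 3 + (9 + 8 - 3*64) = 3 + (9 + 8 - 192) = 3 - 175 = -172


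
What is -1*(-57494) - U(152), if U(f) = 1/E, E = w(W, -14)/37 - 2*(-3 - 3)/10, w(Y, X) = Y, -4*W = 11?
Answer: 47891762/833 ≈ 57493.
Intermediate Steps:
W = -11/4 (W = -1/4*11 = -11/4 ≈ -2.7500)
E = 833/740 (E = -11/4/37 - 2*(-3 - 3)/10 = -11/4*1/37 - 2*(-6)*(1/10) = -11/148 + 12*(1/10) = -11/148 + 6/5 = 833/740 ≈ 1.1257)
U(f) = 740/833 (U(f) = 1/(833/740) = 740/833)
-1*(-57494) - U(152) = -1*(-57494) - 1*740/833 = 57494 - 740/833 = 47891762/833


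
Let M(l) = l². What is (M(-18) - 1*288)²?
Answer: 1296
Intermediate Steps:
(M(-18) - 1*288)² = ((-18)² - 1*288)² = (324 - 288)² = 36² = 1296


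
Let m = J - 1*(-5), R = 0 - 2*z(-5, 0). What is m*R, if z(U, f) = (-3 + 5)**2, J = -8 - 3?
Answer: 48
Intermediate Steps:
J = -11
z(U, f) = 4 (z(U, f) = 2**2 = 4)
R = -8 (R = 0 - 2*4 = 0 - 8 = -8)
m = -6 (m = -11 - 1*(-5) = -11 + 5 = -6)
m*R = -6*(-8) = 48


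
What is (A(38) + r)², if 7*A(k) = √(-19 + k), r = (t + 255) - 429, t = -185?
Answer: (2513 - √19)²/49 ≈ 1.2843e+5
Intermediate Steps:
r = -359 (r = (-185 + 255) - 429 = 70 - 429 = -359)
A(k) = √(-19 + k)/7
(A(38) + r)² = (√(-19 + 38)/7 - 359)² = (√19/7 - 359)² = (-359 + √19/7)²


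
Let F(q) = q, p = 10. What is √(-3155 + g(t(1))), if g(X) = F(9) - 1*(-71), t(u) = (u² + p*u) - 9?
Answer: 5*I*√123 ≈ 55.453*I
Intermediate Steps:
t(u) = -9 + u² + 10*u (t(u) = (u² + 10*u) - 9 = -9 + u² + 10*u)
g(X) = 80 (g(X) = 9 - 1*(-71) = 9 + 71 = 80)
√(-3155 + g(t(1))) = √(-3155 + 80) = √(-3075) = 5*I*√123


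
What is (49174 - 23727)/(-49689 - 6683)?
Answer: -25447/56372 ≈ -0.45141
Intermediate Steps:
(49174 - 23727)/(-49689 - 6683) = 25447/(-56372) = 25447*(-1/56372) = -25447/56372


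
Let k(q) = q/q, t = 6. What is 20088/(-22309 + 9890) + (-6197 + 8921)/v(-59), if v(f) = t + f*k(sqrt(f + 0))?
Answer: -34894020/658207 ≈ -53.014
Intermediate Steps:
k(q) = 1
v(f) = 6 + f (v(f) = 6 + f*1 = 6 + f)
20088/(-22309 + 9890) + (-6197 + 8921)/v(-59) = 20088/(-22309 + 9890) + (-6197 + 8921)/(6 - 59) = 20088/(-12419) + 2724/(-53) = 20088*(-1/12419) + 2724*(-1/53) = -20088/12419 - 2724/53 = -34894020/658207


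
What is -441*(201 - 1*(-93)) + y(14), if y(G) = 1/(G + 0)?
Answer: -1815155/14 ≈ -1.2965e+5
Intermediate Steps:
y(G) = 1/G
-441*(201 - 1*(-93)) + y(14) = -441*(201 - 1*(-93)) + 1/14 = -441*(201 + 93) + 1/14 = -441*294 + 1/14 = -129654 + 1/14 = -1815155/14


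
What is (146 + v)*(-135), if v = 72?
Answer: -29430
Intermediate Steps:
(146 + v)*(-135) = (146 + 72)*(-135) = 218*(-135) = -29430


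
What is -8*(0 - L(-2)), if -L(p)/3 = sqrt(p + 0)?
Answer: -24*I*sqrt(2) ≈ -33.941*I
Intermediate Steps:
L(p) = -3*sqrt(p) (L(p) = -3*sqrt(p + 0) = -3*sqrt(p))
-8*(0 - L(-2)) = -8*(0 - (-3)*sqrt(-2)) = -8*(0 - (-3)*I*sqrt(2)) = -8*(0 + 3*I*sqrt(2)) = -24*I*sqrt(2)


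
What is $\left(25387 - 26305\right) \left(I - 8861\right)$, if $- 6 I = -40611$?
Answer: $1920915$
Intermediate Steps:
$I = \frac{13537}{2}$ ($I = \left(- \frac{1}{6}\right) \left(-40611\right) = \frac{13537}{2} \approx 6768.5$)
$\left(25387 - 26305\right) \left(I - 8861\right) = \left(25387 - 26305\right) \left(\frac{13537}{2} - 8861\right) = \left(-918\right) \left(- \frac{4185}{2}\right) = 1920915$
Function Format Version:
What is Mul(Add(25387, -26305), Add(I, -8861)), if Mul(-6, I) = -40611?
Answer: 1920915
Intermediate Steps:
I = Rational(13537, 2) (I = Mul(Rational(-1, 6), -40611) = Rational(13537, 2) ≈ 6768.5)
Mul(Add(25387, -26305), Add(I, -8861)) = Mul(Add(25387, -26305), Add(Rational(13537, 2), -8861)) = Mul(-918, Rational(-4185, 2)) = 1920915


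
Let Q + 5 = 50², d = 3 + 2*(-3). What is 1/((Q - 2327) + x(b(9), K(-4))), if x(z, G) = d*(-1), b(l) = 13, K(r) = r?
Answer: 1/171 ≈ 0.0058480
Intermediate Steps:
d = -3 (d = 3 - 6 = -3)
Q = 2495 (Q = -5 + 50² = -5 + 2500 = 2495)
x(z, G) = 3 (x(z, G) = -3*(-1) = 3)
1/((Q - 2327) + x(b(9), K(-4))) = 1/((2495 - 2327) + 3) = 1/(168 + 3) = 1/171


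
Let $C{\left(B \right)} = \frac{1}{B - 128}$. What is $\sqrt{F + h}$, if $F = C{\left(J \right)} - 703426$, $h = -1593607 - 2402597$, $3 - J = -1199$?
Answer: $\frac{i \sqrt{5420910412806}}{1074} \approx 2167.9 i$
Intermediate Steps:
$J = 1202$ ($J = 3 - -1199 = 3 + 1199 = 1202$)
$h = -3996204$ ($h = -1593607 - 2402597 = -3996204$)
$C{\left(B \right)} = \frac{1}{-128 + B}$
$F = - \frac{755479523}{1074}$ ($F = \frac{1}{-128 + 1202} - 703426 = \frac{1}{1074} - 703426 = - \frac{755479523}{1074} \approx -7.0343 \cdot 10^{5}$)
$\sqrt{F + h} = \sqrt{- \frac{755479523}{1074} - 3996204} = \sqrt{- \frac{5047402619}{1074}} = \frac{i \sqrt{5420910412806}}{1074}$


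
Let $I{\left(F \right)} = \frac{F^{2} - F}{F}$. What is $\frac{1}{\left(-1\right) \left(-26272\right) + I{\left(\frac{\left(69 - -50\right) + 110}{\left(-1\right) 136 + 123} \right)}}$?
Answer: $\frac{13}{341294} \approx 3.809 \cdot 10^{-5}$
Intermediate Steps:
$I{\left(F \right)} = \frac{F^{2} - F}{F}$
$\frac{1}{\left(-1\right) \left(-26272\right) + I{\left(\frac{\left(69 - -50\right) + 110}{\left(-1\right) 136 + 123} \right)}} = \frac{1}{\left(-1\right) \left(-26272\right) + \left(-1 + \frac{\left(69 - -50\right) + 110}{\left(-1\right) 136 + 123}\right)} = \frac{1}{26272 + \left(-1 + \frac{\left(69 + 50\right) + 110}{-136 + 123}\right)} = \frac{1}{26272 + \left(-1 + \frac{119 + 110}{-13}\right)} = \frac{1}{26272 + \left(-1 + 229 \left(- \frac{1}{13}\right)\right)} = \frac{1}{26272 - \frac{242}{13}} = \frac{1}{\frac{341294}{13}} = \frac{13}{341294}$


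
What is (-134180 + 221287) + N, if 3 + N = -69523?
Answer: 17581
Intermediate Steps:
N = -69526 (N = -3 - 69523 = -69526)
(-134180 + 221287) + N = (-134180 + 221287) - 69526 = 87107 - 69526 = 17581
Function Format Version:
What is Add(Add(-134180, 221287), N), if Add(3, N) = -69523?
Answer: 17581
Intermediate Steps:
N = -69526 (N = Add(-3, -69523) = -69526)
Add(Add(-134180, 221287), N) = Add(Add(-134180, 221287), -69526) = Add(87107, -69526) = 17581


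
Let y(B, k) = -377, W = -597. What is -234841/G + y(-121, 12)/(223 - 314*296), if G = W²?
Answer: -7213442056/11015532963 ≈ -0.65484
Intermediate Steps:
G = 356409 (G = (-597)² = 356409)
-234841/G + y(-121, 12)/(223 - 314*296) = -234841/356409 - 377/(223 - 314*296) = -234841*1/356409 - 377/(223 - 92944) = -234841/356409 - 377/(-92721) = -234841/356409 - 377*(-1/92721) = -234841/356409 + 377/92721 = -7213442056/11015532963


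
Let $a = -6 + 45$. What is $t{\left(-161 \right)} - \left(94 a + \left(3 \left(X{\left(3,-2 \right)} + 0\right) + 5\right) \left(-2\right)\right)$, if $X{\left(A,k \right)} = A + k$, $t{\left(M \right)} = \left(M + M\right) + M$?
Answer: $-4133$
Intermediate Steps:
$a = 39$
$t{\left(M \right)} = 3 M$ ($t{\left(M \right)} = 2 M + M = 3 M$)
$t{\left(-161 \right)} - \left(94 a + \left(3 \left(X{\left(3,-2 \right)} + 0\right) + 5\right) \left(-2\right)\right) = 3 \left(-161\right) - \left(94 \cdot 39 + \left(3 \left(\left(3 - 2\right) + 0\right) + 5\right) \left(-2\right)\right) = -483 - \left(3666 + \left(3 \left(1 + 0\right) + 5\right) \left(-2\right)\right) = -483 - \left(3666 + \left(3 \cdot 1 + 5\right) \left(-2\right)\right) = -483 - \left(3666 + \left(3 + 5\right) \left(-2\right)\right) = -483 - \left(3666 + 8 \left(-2\right)\right) = -483 - \left(3666 - 16\right) = -483 - 3650 = -4133$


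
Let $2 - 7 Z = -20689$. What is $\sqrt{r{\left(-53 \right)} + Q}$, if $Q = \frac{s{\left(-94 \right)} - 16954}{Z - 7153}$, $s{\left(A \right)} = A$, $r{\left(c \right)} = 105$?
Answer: $\frac{19 \sqrt{16298555}}{7345} \approx 10.443$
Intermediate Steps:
$Z = \frac{20691}{7}$ ($Z = \frac{2}{7} - - \frac{20689}{7} = \frac{2}{7} + \frac{20689}{7} = \frac{20691}{7} \approx 2955.9$)
$Q = \frac{29834}{7345}$ ($Q = \frac{-94 - 16954}{\frac{20691}{7} - 7153} = - \frac{17048}{- \frac{29380}{7}} = \left(-17048\right) \left(- \frac{7}{29380}\right) = \frac{29834}{7345} \approx 4.0618$)
$\sqrt{r{\left(-53 \right)} + Q} = \sqrt{105 + \frac{29834}{7345}} = \sqrt{\frac{801059}{7345}} = \frac{19 \sqrt{16298555}}{7345}$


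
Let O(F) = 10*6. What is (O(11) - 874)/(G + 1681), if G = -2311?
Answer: 407/315 ≈ 1.2921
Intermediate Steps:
O(F) = 60
(O(11) - 874)/(G + 1681) = (60 - 874)/(-2311 + 1681) = -814/(-630) = -814*(-1/630) = 407/315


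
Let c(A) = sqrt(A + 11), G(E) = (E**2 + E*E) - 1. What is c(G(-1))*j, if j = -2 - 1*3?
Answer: -10*sqrt(3) ≈ -17.320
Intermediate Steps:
G(E) = -1 + 2*E**2 (G(E) = (E**2 + E**2) - 1 = 2*E**2 - 1 = -1 + 2*E**2)
j = -5 (j = -2 - 3 = -5)
c(A) = sqrt(11 + A)
c(G(-1))*j = sqrt(11 + (-1 + 2*(-1)**2))*(-5) = sqrt(11 + (-1 + 2*1))*(-5) = sqrt(11 + (-1 + 2))*(-5) = sqrt(11 + 1)*(-5) = sqrt(12)*(-5) = (2*sqrt(3))*(-5) = -10*sqrt(3)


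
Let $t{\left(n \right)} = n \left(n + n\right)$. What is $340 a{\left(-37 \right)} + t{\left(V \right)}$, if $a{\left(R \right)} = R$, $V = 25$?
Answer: $-11330$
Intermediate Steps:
$t{\left(n \right)} = 2 n^{2}$ ($t{\left(n \right)} = n 2 n = 2 n^{2}$)
$340 a{\left(-37 \right)} + t{\left(V \right)} = 340 \left(-37\right) + 2 \cdot 25^{2} = -12580 + 2 \cdot 625 = -12580 + 1250 = -11330$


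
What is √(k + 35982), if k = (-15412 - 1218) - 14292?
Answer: 2*√1265 ≈ 71.134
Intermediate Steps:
k = -30922 (k = -16630 - 14292 = -30922)
√(k + 35982) = √(-30922 + 35982) = √5060 = 2*√1265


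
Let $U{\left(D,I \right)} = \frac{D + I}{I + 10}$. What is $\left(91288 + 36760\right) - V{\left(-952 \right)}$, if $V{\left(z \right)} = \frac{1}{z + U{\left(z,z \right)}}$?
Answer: $\frac{57293797591}{447440} \approx 1.2805 \cdot 10^{5}$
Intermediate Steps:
$U{\left(D,I \right)} = \frac{D + I}{10 + I}$
$V{\left(z \right)} = \frac{1}{z + \frac{2 z}{10 + z}}$ ($V{\left(z \right)} = \frac{1}{z + \frac{z + z}{10 + z}} = \frac{1}{z + \frac{2 z}{10 + z}}$)
$\left(91288 + 36760\right) - V{\left(-952 \right)} = \left(91288 + 36760\right) - \frac{10 - 952}{\left(-952\right) \left(12 - 952\right)} = 128048 - \left(- \frac{1}{952}\right) \frac{1}{-940} \left(-942\right) = 128048 - \left(- \frac{1}{952}\right) \left(- \frac{1}{940}\right) \left(-942\right) = 128048 - - \frac{471}{447440} = 128048 + \frac{471}{447440} = \frac{57293797591}{447440}$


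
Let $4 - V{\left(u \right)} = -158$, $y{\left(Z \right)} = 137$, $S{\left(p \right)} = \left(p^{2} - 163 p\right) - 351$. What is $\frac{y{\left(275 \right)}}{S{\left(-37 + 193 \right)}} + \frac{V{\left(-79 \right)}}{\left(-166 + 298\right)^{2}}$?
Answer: $- \frac{119629}{1396824} \approx -0.085644$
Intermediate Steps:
$S{\left(p \right)} = -351 + p^{2} - 163 p$
$V{\left(u \right)} = 162$ ($V{\left(u \right)} = 4 - -158 = 4 + 158 = 162$)
$\frac{y{\left(275 \right)}}{S{\left(-37 + 193 \right)}} + \frac{V{\left(-79 \right)}}{\left(-166 + 298\right)^{2}} = \frac{137}{-351 + \left(-37 + 193\right)^{2} - 163 \left(-37 + 193\right)} + \frac{162}{\left(-166 + 298\right)^{2}} = \frac{137}{-351 + 156^{2} - 25428} + \frac{162}{132^{2}} = \frac{137}{-351 + 24336 - 25428} + \frac{162}{17424} = \frac{137}{-1443} + 162 \cdot \frac{1}{17424} = 137 \left(- \frac{1}{1443}\right) + \frac{9}{968} = - \frac{137}{1443} + \frac{9}{968} = - \frac{119629}{1396824}$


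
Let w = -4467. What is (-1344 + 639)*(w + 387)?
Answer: 2876400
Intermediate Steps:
(-1344 + 639)*(w + 387) = (-1344 + 639)*(-4467 + 387) = -705*(-4080) = 2876400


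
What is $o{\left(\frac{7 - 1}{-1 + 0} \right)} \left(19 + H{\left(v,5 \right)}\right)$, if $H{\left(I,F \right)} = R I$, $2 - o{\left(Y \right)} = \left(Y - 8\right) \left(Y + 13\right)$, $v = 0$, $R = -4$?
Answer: $1900$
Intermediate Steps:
$o{\left(Y \right)} = 2 - \left(-8 + Y\right) \left(13 + Y\right)$ ($o{\left(Y \right)} = 2 - \left(Y - 8\right) \left(Y + 13\right) = 2 - \left(-8 + Y\right) \left(13 + Y\right)$)
$H{\left(I,F \right)} = - 4 I$
$o{\left(\frac{7 - 1}{-1 + 0} \right)} \left(19 + H{\left(v,5 \right)}\right) = \left(106 - \left(\frac{7 - 1}{-1 + 0}\right)^{2} - 5 \frac{7 - 1}{-1 + 0}\right) \left(19 - 0\right) = \left(106 - \left(\frac{6}{-1}\right)^{2} - 5 \frac{6}{-1}\right) \left(19 + 0\right) = \left(106 - \left(6 \left(-1\right)\right)^{2} - 5 \cdot 6 \left(-1\right)\right) 19 = \left(106 - \left(-6\right)^{2} - -30\right) 19 = \left(106 - 36 + 30\right) 19 = 100 \cdot 19 = 1900$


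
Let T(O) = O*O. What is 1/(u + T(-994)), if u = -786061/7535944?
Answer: 7535944/7445783179923 ≈ 1.0121e-6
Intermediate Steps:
T(O) = O²
u = -786061/7535944 (u = -786061*1/7535944 = -786061/7535944 ≈ -0.10431)
1/(u + T(-994)) = 1/(-786061/7535944 + (-994)²) = 1/(-786061/7535944 + 988036) = 1/(7445783179923/7535944) = 7535944/7445783179923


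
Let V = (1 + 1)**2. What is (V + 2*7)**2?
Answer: 324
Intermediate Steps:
V = 4 (V = 2**2 = 4)
(V + 2*7)**2 = (4 + 2*7)**2 = (4 + 14)**2 = 18**2 = 324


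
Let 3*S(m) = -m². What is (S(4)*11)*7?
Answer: -1232/3 ≈ -410.67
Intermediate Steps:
S(m) = -m²/3 (S(m) = (-m²)/3 = -m²/3)
(S(4)*11)*7 = (-⅓*4²*11)*7 = (-⅓*16*11)*7 = -16/3*11*7 = -176/3*7 = -1232/3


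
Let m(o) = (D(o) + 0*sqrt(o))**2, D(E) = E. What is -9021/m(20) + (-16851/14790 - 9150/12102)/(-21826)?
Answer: -97892626999133/4340671941200 ≈ -22.552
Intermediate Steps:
m(o) = o**2 (m(o) = (o + 0*sqrt(o))**2 = (o + 0)**2 = o**2)
-9021/m(20) + (-16851/14790 - 9150/12102)/(-21826) = -9021/(20**2) + (-16851/14790 - 9150/12102)/(-21826) = -9021/400 + (-16851*1/14790 - 9150*1/12102)*(-1/21826) = -9021*1/400 + (-5617/4930 - 1525/2017)*(-1/21826) = -9021/400 - 18847739/9943810*(-1/21826) = -9021/400 + 18847739/217033597060 = -97892626999133/4340671941200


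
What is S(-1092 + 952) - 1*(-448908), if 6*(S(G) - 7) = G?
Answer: 1346675/3 ≈ 4.4889e+5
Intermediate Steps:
S(G) = 7 + G/6
S(-1092 + 952) - 1*(-448908) = (7 + (-1092 + 952)/6) - 1*(-448908) = (7 + (⅙)*(-140)) + 448908 = (7 - 70/3) + 448908 = -49/3 + 448908 = 1346675/3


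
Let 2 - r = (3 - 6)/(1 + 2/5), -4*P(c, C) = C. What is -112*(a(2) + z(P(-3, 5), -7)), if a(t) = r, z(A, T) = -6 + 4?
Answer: -240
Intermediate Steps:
P(c, C) = -C/4
z(A, T) = -2
r = 29/7 (r = 2 - (3 - 6)/(1 + 2/5) = 2 - (-3)/(1 + 2*(1/5)) = 2 - (-3)/(1 + 2/5) = 2 - (-3)/7/5 = 2 - (-3)*5/7 = 2 - 1*(-15/7) = 2 + 15/7 = 29/7 ≈ 4.1429)
a(t) = 29/7
-112*(a(2) + z(P(-3, 5), -7)) = -112*(29/7 - 2) = -112*15/7 = -240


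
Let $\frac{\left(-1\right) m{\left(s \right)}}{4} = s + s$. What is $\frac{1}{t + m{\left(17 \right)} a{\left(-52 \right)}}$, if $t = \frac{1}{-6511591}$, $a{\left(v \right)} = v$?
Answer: $\frac{6511591}{46049971551} \approx 0.0001414$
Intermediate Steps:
$m{\left(s \right)} = - 8 s$ ($m{\left(s \right)} = - 4 \left(s + s\right) = - 4 \cdot 2 s = - 8 s$)
$t = - \frac{1}{6511591} \approx -1.5357 \cdot 10^{-7}$
$\frac{1}{t + m{\left(17 \right)} a{\left(-52 \right)}} = \frac{1}{- \frac{1}{6511591} + \left(-8\right) 17 \left(-52\right)} = \frac{1}{- \frac{1}{6511591} - -7072} = \frac{1}{- \frac{1}{6511591} + 7072} = \frac{1}{\frac{46049971551}{6511591}} = \frac{6511591}{46049971551}$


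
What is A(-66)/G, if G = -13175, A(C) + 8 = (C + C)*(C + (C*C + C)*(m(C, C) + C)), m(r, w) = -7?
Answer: -41347144/13175 ≈ -3138.3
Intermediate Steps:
A(C) = -8 + 2*C*(C + (-7 + C)*(C + C²)) (A(C) = -8 + (C + C)*(C + (C*C + C)*(-7 + C)) = -8 + (2*C)*(C + (C² + C)*(-7 + C)) = -8 + (2*C)*(C + (C + C²)*(-7 + C)) = -8 + (2*C)*(C + (-7 + C)*(C + C²)) = -8 + 2*C*(C + (-7 + C)*(C + C²)))
A(-66)/G = (-8 - 12*(-66)² - 12*(-66)³ + 2*(-66)⁴)/(-13175) = (-8 - 12*4356 - 12*(-287496) + 2*18974736)*(-1/13175) = (-8 - 52272 + 3449952 + 37949472)*(-1/13175) = 41347144*(-1/13175) = -41347144/13175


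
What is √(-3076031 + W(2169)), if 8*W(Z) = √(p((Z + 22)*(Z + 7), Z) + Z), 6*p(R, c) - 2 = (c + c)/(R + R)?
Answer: √(-9832314929341314816 + 1117410*√277364815446621)/1787856 ≈ 1753.9*I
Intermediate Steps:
p(R, c) = ⅓ + c/(6*R) (p(R, c) = ⅓ + ((c + c)/(R + R))/6 = ⅓ + ((2*c)/((2*R)))/6 = ⅓ + ((2*c)*(1/(2*R)))/6 = ⅓ + (c/R)/6 = ⅓ + c/(6*R))
W(Z) = √(Z + (Z + 2*(7 + Z)*(22 + Z))/(6*(7 + Z)*(22 + Z)))/8 (W(Z) = √((Z + 2*((Z + 22)*(Z + 7)))/(6*(((Z + 22)*(Z + 7)))) + Z)/8 = √((Z + 2*((22 + Z)*(7 + Z)))/(6*(((22 + Z)*(7 + Z)))) + Z)/8 = √((Z + 2*((7 + Z)*(22 + Z)))/(6*(((7 + Z)*(22 + Z)))) + Z)/8 = √((1/((7 + Z)*(22 + Z)))*(Z + 2*(7 + Z)*(22 + Z))/6 + Z)/8 = √((Z + 2*(7 + Z)*(22 + Z))/(6*(7 + Z)*(22 + Z)) + Z)/8 = √(Z + (Z + 2*(7 + Z)*(22 + Z))/(6*(7 + Z)*(22 + Z)))/8)
√(-3076031 + W(2169)) = √(-3076031 + √6*√((308 + 6*2169³ + 176*2169² + 983*2169)/(154 + 2169² + 29*2169))/48) = √(-3076031 + √6*√((308 + 6*10204192809 + 176*4704561 + 2132127)/(154 + 4704561 + 62901))/48) = √(-3076031 + √6*√((308 + 61225156854 + 828002736 + 2132127)/4767616)/48) = √(-3076031 + √6*√((1/4767616)*62055292025)/48) = √(-3076031 + √6*√(62055292025/4767616)/48) = √(-3076031 + √6*(5*√184909876964414/595952)/48) = √(-3076031 + 5*√277364815446621/14302848)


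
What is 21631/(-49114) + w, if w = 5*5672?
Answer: 1392851409/49114 ≈ 28360.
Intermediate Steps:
w = 28360
21631/(-49114) + w = 21631/(-49114) + 28360 = 21631*(-1/49114) + 28360 = -21631/49114 + 28360 = 1392851409/49114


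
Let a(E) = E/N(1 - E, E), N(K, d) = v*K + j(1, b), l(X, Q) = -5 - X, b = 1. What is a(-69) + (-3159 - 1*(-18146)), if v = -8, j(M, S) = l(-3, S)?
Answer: 8422763/562 ≈ 14987.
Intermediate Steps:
j(M, S) = -2 (j(M, S) = -5 - 1*(-3) = -5 + 3 = -2)
N(K, d) = -2 - 8*K (N(K, d) = -8*K - 2 = -2 - 8*K)
a(E) = E/(-10 + 8*E) (a(E) = E/(-2 - 8*(1 - E)) = E/(-2 + (-8 + 8*E)) = E/(-10 + 8*E))
a(-69) + (-3159 - 1*(-18146)) = (½)*(-69)/(-5 + 4*(-69)) + (-3159 - 1*(-18146)) = (½)*(-69)/(-5 - 276) + (-3159 + 18146) = (½)*(-69)/(-281) + 14987 = (½)*(-69)*(-1/281) + 14987 = 69/562 + 14987 = 8422763/562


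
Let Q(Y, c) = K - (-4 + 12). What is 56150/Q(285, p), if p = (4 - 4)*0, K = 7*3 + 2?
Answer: 11230/3 ≈ 3743.3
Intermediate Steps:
K = 23 (K = 21 + 2 = 23)
p = 0 (p = 0*0 = 0)
Q(Y, c) = 15 (Q(Y, c) = 23 - (-4 + 12) = 23 - 1*8 = 23 - 8 = 15)
56150/Q(285, p) = 56150/15 = 56150*(1/15) = 11230/3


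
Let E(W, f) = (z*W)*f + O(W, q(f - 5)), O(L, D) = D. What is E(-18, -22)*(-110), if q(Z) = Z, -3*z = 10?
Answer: 148170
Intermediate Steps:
z = -10/3 (z = -⅓*10 = -10/3 ≈ -3.3333)
E(W, f) = -5 + f - 10*W*f/3 (E(W, f) = (-10*W/3)*f + (f - 5) = -10*W*f/3 + (-5 + f) = -5 + f - 10*W*f/3)
E(-18, -22)*(-110) = (-5 - 22 - 10/3*(-18)*(-22))*(-110) = (-5 - 22 - 1320)*(-110) = -1347*(-110) = 148170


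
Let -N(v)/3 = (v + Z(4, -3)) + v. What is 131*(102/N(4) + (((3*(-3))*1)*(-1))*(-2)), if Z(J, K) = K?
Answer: -16244/5 ≈ -3248.8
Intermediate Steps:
N(v) = 9 - 6*v (N(v) = -3*((v - 3) + v) = -3*((-3 + v) + v) = -3*(-3 + 2*v) = 9 - 6*v)
131*(102/N(4) + (((3*(-3))*1)*(-1))*(-2)) = 131*(102/(9 - 6*4) + (((3*(-3))*1)*(-1))*(-2)) = 131*(102/(9 - 24) + (-9*1*(-1))*(-2)) = 131*(102/(-15) - 9*(-1)*(-2)) = 131*(102*(-1/15) + 9*(-2)) = 131*(-34/5 - 18) = 131*(-124/5) = -16244/5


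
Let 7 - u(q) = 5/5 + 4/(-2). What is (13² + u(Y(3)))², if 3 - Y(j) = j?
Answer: 31329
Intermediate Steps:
Y(j) = 3 - j
u(q) = 8 (u(q) = 7 - (5/5 + 4/(-2)) = 7 - (5*(⅕) + 4*(-½)) = 7 - (1 - 2) = 7 - 1*(-1) = 7 + 1 = 8)
(13² + u(Y(3)))² = (13² + 8)² = (169 + 8)² = 177² = 31329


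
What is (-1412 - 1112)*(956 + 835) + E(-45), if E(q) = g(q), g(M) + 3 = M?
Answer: -4520532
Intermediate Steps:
g(M) = -3 + M
E(q) = -3 + q
(-1412 - 1112)*(956 + 835) + E(-45) = (-1412 - 1112)*(956 + 835) + (-3 - 45) = -2524*1791 - 48 = -4520484 - 48 = -4520532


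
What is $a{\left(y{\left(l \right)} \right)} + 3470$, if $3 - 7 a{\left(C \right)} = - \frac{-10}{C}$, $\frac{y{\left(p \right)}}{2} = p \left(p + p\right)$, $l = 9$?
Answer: $\frac{3935461}{1134} \approx 3470.4$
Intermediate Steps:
$y{\left(p \right)} = 4 p^{2}$ ($y{\left(p \right)} = 2 p \left(p + p\right) = 2 p 2 p = 2 \cdot 2 p^{2} = 4 p^{2}$)
$a{\left(C \right)} = \frac{3}{7} - \frac{10}{7 C}$ ($a{\left(C \right)} = \frac{3}{7} - \frac{\left(-1\right) \left(- \frac{10}{C}\right)}{7} = \frac{3}{7} - \frac{10 \frac{1}{C}}{7} = \frac{3}{7} - \frac{10}{7 C}$)
$a{\left(y{\left(l \right)} \right)} + 3470 = \frac{-10 + 3 \cdot 4 \cdot 9^{2}}{7 \cdot 4 \cdot 9^{2}} + 3470 = \frac{-10 + 3 \cdot 4 \cdot 81}{7 \cdot 4 \cdot 81} + 3470 = \frac{-10 + 3 \cdot 324}{7 \cdot 324} + 3470 = \frac{1}{7} \cdot \frac{1}{324} \left(-10 + 972\right) + 3470 = \frac{1}{7} \cdot \frac{1}{324} \cdot 962 + 3470 = \frac{481}{1134} + 3470 = \frac{3935461}{1134}$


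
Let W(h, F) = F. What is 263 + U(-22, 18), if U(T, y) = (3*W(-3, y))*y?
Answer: 1235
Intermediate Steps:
U(T, y) = 3*y**2 (U(T, y) = (3*y)*y = 3*y**2)
263 + U(-22, 18) = 263 + 3*18**2 = 263 + 3*324 = 263 + 972 = 1235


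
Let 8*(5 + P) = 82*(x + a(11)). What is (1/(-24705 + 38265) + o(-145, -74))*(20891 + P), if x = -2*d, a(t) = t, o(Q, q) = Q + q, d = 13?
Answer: -82089730877/18080 ≈ -4.5404e+6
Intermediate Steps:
x = -26 (x = -2*13 = -26)
P = -635/4 (P = -5 + (82*(-26 + 11))/8 = -5 + (82*(-15))/8 = -5 + (1/8)*(-1230) = -5 - 615/4 = -635/4 ≈ -158.75)
(1/(-24705 + 38265) + o(-145, -74))*(20891 + P) = (1/(-24705 + 38265) + (-145 - 74))*(20891 - 635/4) = (1/13560 - 219)*(82929/4) = -2969639/13560*82929/4 = -82089730877/18080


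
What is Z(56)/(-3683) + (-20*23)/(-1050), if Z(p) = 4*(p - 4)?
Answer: 147578/386715 ≈ 0.38162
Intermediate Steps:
Z(p) = -16 + 4*p (Z(p) = 4*(-4 + p) = -16 + 4*p)
Z(56)/(-3683) + (-20*23)/(-1050) = (-16 + 4*56)/(-3683) + (-20*23)/(-1050) = (-16 + 224)*(-1/3683) + (-4*5*23)*(-1/1050) = 208*(-1/3683) - 20*23*(-1/1050) = -208/3683 - 460*(-1/1050) = -208/3683 + 46/105 = 147578/386715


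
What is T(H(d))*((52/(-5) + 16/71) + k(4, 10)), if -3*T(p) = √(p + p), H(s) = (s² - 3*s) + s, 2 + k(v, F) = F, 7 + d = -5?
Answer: 3088*√21/1065 ≈ 13.287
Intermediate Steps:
d = -12 (d = -7 - 5 = -12)
k(v, F) = -2 + F
H(s) = s² - 2*s
T(p) = -√2*√p/3 (T(p) = -√(p + p)/3 = -√2*√p/3)
T(H(d))*((52/(-5) + 16/71) + k(4, 10)) = (-√2*√(-12*(-2 - 12))/3)*((52/(-5) + 16/71) + (-2 + 10)) = (-√2*√(-12*(-14))/3)*((52*(-⅕) + 16*(1/71)) + 8) = (-√2*√168/3)*((-52/5 + 16/71) + 8) = (-√2*2*√42/3)*(-3612/355 + 8) = -4*√21/3*(-772/355) = 3088*√21/1065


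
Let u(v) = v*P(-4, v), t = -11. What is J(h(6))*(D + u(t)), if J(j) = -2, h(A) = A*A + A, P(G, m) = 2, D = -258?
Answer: 560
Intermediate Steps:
h(A) = A + A**2 (h(A) = A**2 + A = A + A**2)
u(v) = 2*v (u(v) = v*2 = 2*v)
J(h(6))*(D + u(t)) = -2*(-258 + 2*(-11)) = -2*(-258 - 22) = -2*(-280) = 560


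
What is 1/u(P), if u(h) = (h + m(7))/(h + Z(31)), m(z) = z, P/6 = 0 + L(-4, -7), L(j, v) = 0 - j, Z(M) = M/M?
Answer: 25/31 ≈ 0.80645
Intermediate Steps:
Z(M) = 1
L(j, v) = -j
P = 24 (P = 6*(0 - 1*(-4)) = 6*(0 + 4) = 6*4 = 24)
u(h) = (7 + h)/(1 + h) (u(h) = (h + 7)/(h + 1) = (7 + h)/(1 + h))
1/u(P) = 1/((7 + 24)/(1 + 24)) = 1/(31/25) = 25/31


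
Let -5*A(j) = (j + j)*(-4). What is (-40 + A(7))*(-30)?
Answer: 864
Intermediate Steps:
A(j) = 8*j/5 (A(j) = -(j + j)*(-4)/5 = -2*j*(-4)/5 = -(-8)*j/5 = 8*j/5)
(-40 + A(7))*(-30) = (-40 + (8/5)*7)*(-30) = (-40 + 56/5)*(-30) = -144/5*(-30) = 864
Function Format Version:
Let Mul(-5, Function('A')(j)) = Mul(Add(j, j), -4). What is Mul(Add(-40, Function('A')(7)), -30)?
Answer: 864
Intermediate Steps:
Function('A')(j) = Mul(Rational(8, 5), j) (Function('A')(j) = Mul(Rational(-1, 5), Mul(Add(j, j), -4)) = Mul(Rational(-1, 5), Mul(Mul(2, j), -4)) = Mul(Rational(-1, 5), Mul(-8, j)) = Mul(Rational(8, 5), j))
Mul(Add(-40, Function('A')(7)), -30) = Mul(Add(-40, Mul(Rational(8, 5), 7)), -30) = Mul(Add(-40, Rational(56, 5)), -30) = Mul(Rational(-144, 5), -30) = 864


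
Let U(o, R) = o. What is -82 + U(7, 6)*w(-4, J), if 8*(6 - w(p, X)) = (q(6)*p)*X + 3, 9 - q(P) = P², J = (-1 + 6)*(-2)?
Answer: 7219/8 ≈ 902.38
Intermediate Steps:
J = -10 (J = 5*(-2) = -10)
q(P) = 9 - P²
w(p, X) = 45/8 + 27*X*p/8 (w(p, X) = 6 - (((9 - 1*6²)*p)*X + 3)/8 = 6 - (((9 - 1*36)*p)*X + 3)/8 = 6 - (((9 - 36)*p)*X + 3)/8 = 6 - ((-27*p)*X + 3)/8 = 6 - (-27*X*p + 3)/8 = 6 - (3 - 27*X*p)/8 = 6 + (-3/8 + 27*X*p/8) = 45/8 + 27*X*p/8)
-82 + U(7, 6)*w(-4, J) = -82 + 7*(45/8 + (27/8)*(-10)*(-4)) = -82 + 7*(45/8 + 135) = -82 + 7*(1125/8) = -82 + 7875/8 = 7219/8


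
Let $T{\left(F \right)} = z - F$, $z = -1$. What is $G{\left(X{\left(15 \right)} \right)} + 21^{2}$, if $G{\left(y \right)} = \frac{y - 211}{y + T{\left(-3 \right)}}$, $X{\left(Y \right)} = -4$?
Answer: $\frac{1097}{2} \approx 548.5$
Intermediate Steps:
$T{\left(F \right)} = -1 - F$
$G{\left(y \right)} = \frac{-211 + y}{2 + y}$ ($G{\left(y \right)} = \frac{y - 211}{y - -2} = \frac{-211 + y}{y + \left(-1 + 3\right)} = \frac{-211 + y}{y + 2} = \frac{-211 + y}{2 + y}$)
$G{\left(X{\left(15 \right)} \right)} + 21^{2} = \frac{-211 - 4}{2 - 4} + 21^{2} = \frac{1}{-2} \left(-215\right) + 441 = \left(- \frac{1}{2}\right) \left(-215\right) + 441 = \frac{215}{2} + 441 = \frac{1097}{2}$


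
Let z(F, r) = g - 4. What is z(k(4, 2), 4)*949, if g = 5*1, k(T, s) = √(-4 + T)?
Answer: 949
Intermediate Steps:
g = 5
z(F, r) = 1 (z(F, r) = 5 - 4 = 1)
z(k(4, 2), 4)*949 = 1*949 = 949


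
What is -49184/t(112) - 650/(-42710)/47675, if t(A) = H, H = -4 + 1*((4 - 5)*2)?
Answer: 1001484239159/122171955 ≈ 8197.3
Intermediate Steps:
H = -6 (H = -4 + 1*(-1*2) = -4 + 1*(-2) = -4 - 2 = -6)
t(A) = -6
-49184/t(112) - 650/(-42710)/47675 = -49184/(-6) - 650/(-42710)/47675 = -49184*(-⅙) - 650*(-1/42710)*(1/47675) = 24592/3 + (65/4271)*(1/47675) = 24592/3 + 13/40723985 = 1001484239159/122171955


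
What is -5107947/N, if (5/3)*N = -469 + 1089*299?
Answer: -8513245/325142 ≈ -26.183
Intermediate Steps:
N = 975426/5 (N = 3*(-469 + 1089*299)/5 = 3*(-469 + 325611)/5 = (⅗)*325142 = 975426/5 ≈ 1.9509e+5)
-5107947/N = -5107947/975426/5 = -5107947*5/975426 = -8513245/325142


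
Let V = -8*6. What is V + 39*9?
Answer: 303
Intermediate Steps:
V = -48
V + 39*9 = -48 + 39*9 = -48 + 351 = 303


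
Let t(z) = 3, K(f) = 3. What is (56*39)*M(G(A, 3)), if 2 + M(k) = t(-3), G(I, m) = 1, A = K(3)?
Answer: 2184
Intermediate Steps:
A = 3
M(k) = 1 (M(k) = -2 + 3 = 1)
(56*39)*M(G(A, 3)) = (56*39)*1 = 2184*1 = 2184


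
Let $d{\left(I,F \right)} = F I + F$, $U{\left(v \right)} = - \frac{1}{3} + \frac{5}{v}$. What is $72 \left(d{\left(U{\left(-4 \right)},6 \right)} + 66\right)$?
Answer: $4500$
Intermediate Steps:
$U{\left(v \right)} = - \frac{1}{3} + \frac{5}{v}$ ($U{\left(v \right)} = \left(-1\right) \frac{1}{3} + \frac{5}{v} = - \frac{1}{3} + \frac{5}{v}$)
$d{\left(I,F \right)} = F + F I$
$72 \left(d{\left(U{\left(-4 \right)},6 \right)} + 66\right) = 72 \left(6 \left(1 + \frac{15 - -4}{3 \left(-4\right)}\right) + 66\right) = 72 \left(6 \left(1 + \frac{1}{3} \left(- \frac{1}{4}\right) \left(15 + 4\right)\right) + 66\right) = 72 \left(6 \left(1 + \frac{1}{3} \left(- \frac{1}{4}\right) 19\right) + 66\right) = 72 \left(6 \left(1 - \frac{19}{12}\right) + 66\right) = 72 \left(6 \left(- \frac{7}{12}\right) + 66\right) = 72 \left(- \frac{7}{2} + 66\right) = 72 \cdot \frac{125}{2} = 4500$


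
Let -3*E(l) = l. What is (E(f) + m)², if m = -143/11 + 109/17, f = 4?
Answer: 163216/2601 ≈ 62.751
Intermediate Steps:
m = -112/17 (m = -143*1/11 + 109*(1/17) = -13 + 109/17 = -112/17 ≈ -6.5882)
E(l) = -l/3
(E(f) + m)² = (-⅓*4 - 112/17)² = (-4/3 - 112/17)² = (-404/51)² = 163216/2601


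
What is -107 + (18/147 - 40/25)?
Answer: -26577/245 ≈ -108.48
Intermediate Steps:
-107 + (18/147 - 40/25) = -107 + (18*(1/147) - 40*1/25) = -107 + (6/49 - 8/5) = -107 - 362/245 = -26577/245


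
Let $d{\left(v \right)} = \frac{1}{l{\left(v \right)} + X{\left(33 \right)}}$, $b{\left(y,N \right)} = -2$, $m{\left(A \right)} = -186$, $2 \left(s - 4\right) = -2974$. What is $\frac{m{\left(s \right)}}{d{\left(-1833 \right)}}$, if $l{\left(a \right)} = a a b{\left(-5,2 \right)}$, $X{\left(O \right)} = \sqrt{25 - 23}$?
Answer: $1249878708 - 186 \sqrt{2} \approx 1.2499 \cdot 10^{9}$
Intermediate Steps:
$s = -1483$ ($s = 4 + \frac{1}{2} \left(-2974\right) = 4 - 1487 = -1483$)
$X{\left(O \right)} = \sqrt{2}$
$l{\left(a \right)} = - 2 a^{2}$ ($l{\left(a \right)} = a a \left(-2\right) = a^{2} \left(-2\right) = - 2 a^{2}$)
$d{\left(v \right)} = \frac{1}{\sqrt{2} - 2 v^{2}}$ ($d{\left(v \right)} = \frac{1}{- 2 v^{2} + \sqrt{2}} = \frac{1}{\sqrt{2} - 2 v^{2}}$)
$\frac{m{\left(s \right)}}{d{\left(-1833 \right)}} = - \frac{186}{\frac{1}{\sqrt{2} - 2 \left(-1833\right)^{2}}} = - \frac{186}{\frac{1}{\sqrt{2} - 6719778}} = - \frac{186}{\frac{1}{-6719778 + \sqrt{2}}} = - 186 \left(-6719778 + \sqrt{2}\right) = 1249878708 - 186 \sqrt{2}$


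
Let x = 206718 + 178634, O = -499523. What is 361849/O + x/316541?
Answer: 77952142787/158119509943 ≈ 0.49300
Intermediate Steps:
x = 385352
361849/O + x/316541 = 361849/(-499523) + 385352/316541 = 361849*(-1/499523) + 385352*(1/316541) = -361849/499523 + 385352/316541 = 77952142787/158119509943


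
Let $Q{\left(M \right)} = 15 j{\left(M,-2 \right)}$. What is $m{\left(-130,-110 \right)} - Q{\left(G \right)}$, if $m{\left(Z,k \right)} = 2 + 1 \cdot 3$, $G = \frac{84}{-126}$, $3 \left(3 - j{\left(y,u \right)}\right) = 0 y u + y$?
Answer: $- \frac{130}{3} \approx -43.333$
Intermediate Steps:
$j{\left(y,u \right)} = 3 - \frac{y}{3}$ ($j{\left(y,u \right)} = 3 - \frac{0 y u + y}{3} = 3 - \frac{0 u + y}{3} = 3 - \frac{0 + y}{3} = 3 - \frac{y}{3}$)
$G = - \frac{2}{3}$ ($G = 84 \left(- \frac{1}{126}\right) = - \frac{2}{3} \approx -0.66667$)
$m{\left(Z,k \right)} = 5$ ($m{\left(Z,k \right)} = 2 + 3 = 5$)
$Q{\left(M \right)} = 45 - 5 M$ ($Q{\left(M \right)} = 15 \left(3 - \frac{M}{3}\right) = 45 - 5 M$)
$m{\left(-130,-110 \right)} - Q{\left(G \right)} = 5 - \left(45 - - \frac{10}{3}\right) = 5 - \left(45 + \frac{10}{3}\right) = 5 - \frac{145}{3} = - \frac{130}{3}$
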